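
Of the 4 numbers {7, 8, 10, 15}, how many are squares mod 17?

2

(7/17) = -1 → non-residue.
(8/17) = +1 → QR.
(10/17) = -1 → non-residue.
(15/17) = +1 → QR.
Total quadratic residues among the 4: 2.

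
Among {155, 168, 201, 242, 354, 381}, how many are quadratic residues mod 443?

3

(155/443) = +1 → QR.
(168/443) = +1 → QR.
(201/443) = +1 → QR.
(242/443) = -1 → non-residue.
(354/443) = -1 → non-residue.
(381/443) = -1 → non-residue.
Total quadratic residues among the 6: 3.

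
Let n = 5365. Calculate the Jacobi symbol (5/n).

0

Reciprocity: 5 ≡ 1 and 5365 ≡ 1 (mod 4), so (5/5365) = +(5365/5).
Reduce top mod 5: now compute (0/5).
Top reduces to 0: gcd > 1, so the symbol is 0.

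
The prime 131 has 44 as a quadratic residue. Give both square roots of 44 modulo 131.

31, 100

Since 131 ≡ 3 (mod 4), a square root of 44 is 44^((131+1)/4) = 44^33 mod 131.
Repeated squaring: 44^2≡102, 44^4≡55, 44^8≡12, 44^16≡13, 44^32≡38 (mod 131).
44^33 = 44^(32+1) ≡ 100 (mod 131).
Check: 100² = 10000 ≡ 44 (mod 131). The two roots are 31 and 100.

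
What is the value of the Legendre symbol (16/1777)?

1

Pull out 2^4: since 1777 ≡ 1 (mod 8), (2/1777) = +1, so (2/1777)^4 = +1.
Reached (1/1777) = 1. Collecting the sign flips along the way, the symbol is +1.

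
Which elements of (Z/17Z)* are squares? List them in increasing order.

Square k = 1,…,8 (k and 17−k give the same square):
1²=1, 2²=4, 3²=9, 4²=16, 5²≡8, 6²≡2, 7²≡15, 8²≡13 (mod 17).
So the quadratic residues mod 17 are {1, 2, 4, 8, 9, 13, 15, 16}.

1 2 4 8 9 13 15 16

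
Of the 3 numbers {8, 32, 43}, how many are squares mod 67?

0

(8/67) = -1 → non-residue.
(32/67) = -1 → non-residue.
(43/67) = -1 → non-residue.
Total quadratic residues among the 3: 0.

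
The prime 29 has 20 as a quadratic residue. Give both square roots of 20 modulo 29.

7, 22

29 ≡ 1 (mod 4), so we find a root by search.
Trying successive values, 7² = 49 ≡ 20 (mod 29). The other root is 29 − 7 = 22.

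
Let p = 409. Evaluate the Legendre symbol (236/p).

Euler's criterion: (236/409) ≡ 236^204 (mod 409).
236^2 ≡ 72 (mod 409)
236^4 ≡ 276 (mod 409)
236^8 ≡ 102 (mod 409)
236^16 ≡ 179 (mod 409)
236^32 ≡ 139 (mod 409)
236^64 ≡ 98 (mod 409)
236^128 ≡ 197 (mod 409)
236^204 = 236^(128+64+8+4) ≡ 408 (mod 409).
Result is 408 ≡ −1, so (236/409) = −1.

-1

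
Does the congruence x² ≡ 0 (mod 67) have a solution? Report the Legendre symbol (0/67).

0

Top reduces to 0: gcd > 1, so the symbol is 0.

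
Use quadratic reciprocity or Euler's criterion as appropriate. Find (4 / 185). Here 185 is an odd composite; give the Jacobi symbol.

Pull out 2^2: since 185 ≡ 1 (mod 8), (2/185) = +1, so (2/185)^2 = +1.
Reached (1/185) = 1. Collecting the sign flips along the way, the symbol is +1.

1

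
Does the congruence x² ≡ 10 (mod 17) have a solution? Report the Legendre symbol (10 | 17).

-1

Euler's criterion: (10/17) ≡ 10^8 (mod 17).
10^2 ≡ 15 (mod 17)
10^4 ≡ 4 (mod 17)
10^8 ≡ 16 (mod 17)
10^8 = 10^(8) ≡ 16 (mod 17).
Result is 16 ≡ −1, so (10/17) = −1.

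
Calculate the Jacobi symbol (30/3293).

-1

Pull out 2: since 3293 ≡ 5 (mod 8), (2/3293) = -1.
Reciprocity: 15 ≡ 3 and 3293 ≡ 1 (mod 4), so (15/3293) = +(3293/15).
Reduce top mod 15: now compute (8/15).
Pull out 2^3: since 15 ≡ 7 (mod 8), (2/15) = +1, so (2/15)^3 = +1.
Reached (1/15) = 1. Collecting the sign flips along the way, the symbol is -1.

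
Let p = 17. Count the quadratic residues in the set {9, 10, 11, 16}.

(9/17) = +1 → QR.
(10/17) = -1 → non-residue.
(11/17) = -1 → non-residue.
(16/17) = +1 → QR.
Total quadratic residues among the 4: 2.

2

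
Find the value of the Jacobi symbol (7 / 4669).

Reciprocity: 7 ≡ 3 and 4669 ≡ 1 (mod 4), so (7/4669) = +(4669/7).
Reduce top mod 7: now compute (0/7).
Top reduces to 0: gcd > 1, so the symbol is 0.

0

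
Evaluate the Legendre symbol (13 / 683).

-1

Reciprocity: 13 ≡ 1 and 683 ≡ 3 (mod 4), so (13/683) = +(683/13).
Reduce top mod 13: now compute (7/13).
Reciprocity: 7 ≡ 3 and 13 ≡ 1 (mod 4), so (7/13) = +(13/7).
Reduce top mod 7: now compute (6/7).
Pull out 2: since 7 ≡ 7 (mod 8), (2/7) = +1.
Reciprocity: 3 ≡ 3 and 7 ≡ 3 (mod 4), so (3/7) = −(7/3).
Reduce top mod 3: now compute (1/3).
Reached (1/3) = 1. Collecting the sign flips along the way, the symbol is -1.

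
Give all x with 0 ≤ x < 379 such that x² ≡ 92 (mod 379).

146, 233

Since 379 ≡ 3 (mod 4), a square root of 92 is 92^((379+1)/4) = 92^95 mod 379.
Repeated squaring: 92^2≡126, 92^4≡337, 92^8≡248, 92^16≡106, 92^32≡245, 92^64≡143 (mod 379).
92^95 = 92^(64+16+8+4+2+1) ≡ 146 (mod 379).
Check: 146² = 21316 ≡ 92 (mod 379). The two roots are 146 and 233.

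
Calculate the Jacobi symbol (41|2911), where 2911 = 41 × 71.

0

Reciprocity: 41 ≡ 1 and 2911 ≡ 3 (mod 4), so (41/2911) = +(2911/41).
Reduce top mod 41: now compute (0/41).
Top reduces to 0: gcd > 1, so the symbol is 0.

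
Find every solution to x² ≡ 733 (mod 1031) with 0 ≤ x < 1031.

Since 1031 ≡ 3 (mod 4), a square root of 733 is 733^((1031+1)/4) = 733^258 mod 1031.
Repeated squaring: 733^2≡138, 733^4≡486, 733^8≡97, 733^16≡130, 733^32≡404, 733^64≡318, 733^128≡86, 733^256≡179 (mod 1031).
733^258 = 733^(256+2) ≡ 989 (mod 1031).
Check: 989² = 978121 ≡ 733 (mod 1031). The two roots are 42 and 989.

42, 989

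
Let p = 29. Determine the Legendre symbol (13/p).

Reciprocity: 13 ≡ 1 and 29 ≡ 1 (mod 4), so (13/29) = +(29/13).
Reduce top mod 13: now compute (3/13).
Reciprocity: 3 ≡ 3 and 13 ≡ 1 (mod 4), so (3/13) = +(13/3).
Reduce top mod 3: now compute (1/3).
Reached (1/3) = 1. Collecting the sign flips along the way, the symbol is +1.

1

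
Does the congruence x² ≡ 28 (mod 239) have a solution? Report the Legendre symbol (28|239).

-1

Euler's criterion: (28/239) ≡ 28^119 (mod 239).
28^2 ≡ 67 (mod 239)
28^4 ≡ 187 (mod 239)
28^8 ≡ 75 (mod 239)
28^16 ≡ 128 (mod 239)
28^32 ≡ 132 (mod 239)
28^64 ≡ 216 (mod 239)
28^119 = 28^(64+32+16+4+2+1) ≡ 238 (mod 239).
Result is 238 ≡ −1, so (28/239) = −1.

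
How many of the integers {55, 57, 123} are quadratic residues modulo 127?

(55/127) = -1 → non-residue.
(57/127) = -1 → non-residue.
(123/127) = -1 → non-residue.
Total quadratic residues among the 3: 0.

0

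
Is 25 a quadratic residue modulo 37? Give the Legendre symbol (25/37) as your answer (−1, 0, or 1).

1

Euler's criterion: (25/37) ≡ 25^18 (mod 37).
25^2 ≡ 33 (mod 37)
25^4 ≡ 16 (mod 37)
25^8 ≡ 34 (mod 37)
25^16 ≡ 9 (mod 37)
25^18 = 25^(16+2) ≡ 1 (mod 37).
Result is 1, so (25/37) = 1.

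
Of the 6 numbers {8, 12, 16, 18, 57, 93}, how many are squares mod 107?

3

(8/107) = -1 → non-residue.
(12/107) = +1 → QR.
(16/107) = +1 → QR.
(18/107) = -1 → non-residue.
(57/107) = +1 → QR.
(93/107) = -1 → non-residue.
Total quadratic residues among the 6: 3.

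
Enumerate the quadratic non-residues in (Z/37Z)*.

2, 5, 6, 8, 13, 14, 15, 17, 18, 19, 20, 22, 23, 24, 29, 31, 32, 35

Square k = 1,…,18 (k and 37−k give the same square):
1²=1, 2²=4, 3²=9, 4²=16, 5²=25, 6²=36, 7²≡12, 8²≡27, 9²≡7, 10²≡26, 11²≡10, 12²≡33, 13²≡21, 14²≡11, 15²≡3, 16²≡34, 17²≡30, 18²≡28 (mod 37).
The residues are {1, 3, 4, 7, 9, 10, 11, 12, 16, 21, 25, 26, 27, 28, 30, 33, 34, 36}; the non-residues are the remaining 18 nonzero classes.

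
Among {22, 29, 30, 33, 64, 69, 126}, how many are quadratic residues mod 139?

4

(22/139) = -1 → non-residue.
(29/139) = +1 → QR.
(30/139) = +1 → QR.
(33/139) = -1 → non-residue.
(64/139) = +1 → QR.
(69/139) = +1 → QR.
(126/139) = -1 → non-residue.
Total quadratic residues among the 7: 4.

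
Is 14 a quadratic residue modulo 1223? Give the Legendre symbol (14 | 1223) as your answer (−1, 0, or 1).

Pull out 2: since 1223 ≡ 7 (mod 8), (2/1223) = +1.
Reciprocity: 7 ≡ 3 and 1223 ≡ 3 (mod 4), so (7/1223) = −(1223/7).
Reduce top mod 7: now compute (5/7).
Reciprocity: 5 ≡ 1 and 7 ≡ 3 (mod 4), so (5/7) = +(7/5).
Reduce top mod 5: now compute (2/5).
Pull out 2: since 5 ≡ 5 (mod 8), (2/5) = -1.
Reached (1/5) = 1. Collecting the sign flips along the way, the symbol is +1.

1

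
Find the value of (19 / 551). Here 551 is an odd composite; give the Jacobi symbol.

Reciprocity: 19 ≡ 3 and 551 ≡ 3 (mod 4), so (19/551) = −(551/19).
Reduce top mod 19: now compute (0/19).
Top reduces to 0: gcd > 1, so the symbol is 0.

0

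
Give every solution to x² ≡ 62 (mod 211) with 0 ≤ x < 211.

Since 211 ≡ 3 (mod 4), a square root of 62 is 62^((211+1)/4) = 62^53 mod 211.
Repeated squaring: 62^2≡46, 62^4≡6, 62^8≡36, 62^16≡30, 62^32≡56 (mod 211).
62^53 = 62^(32+16+4+1) ≡ 189 (mod 211).
Check: 189² = 35721 ≡ 62 (mod 211). The two roots are 22 and 189.

22, 189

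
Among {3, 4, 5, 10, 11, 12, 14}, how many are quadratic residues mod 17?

(3/17) = -1 → non-residue.
(4/17) = +1 → QR.
(5/17) = -1 → non-residue.
(10/17) = -1 → non-residue.
(11/17) = -1 → non-residue.
(12/17) = -1 → non-residue.
(14/17) = -1 → non-residue.
Total quadratic residues among the 7: 1.

1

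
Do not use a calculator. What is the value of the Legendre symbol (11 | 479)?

Reciprocity: 11 ≡ 3 and 479 ≡ 3 (mod 4), so (11/479) = −(479/11).
Reduce top mod 11: now compute (6/11).
Pull out 2: since 11 ≡ 3 (mod 8), (2/11) = -1.
Reciprocity: 3 ≡ 3 and 11 ≡ 3 (mod 4), so (3/11) = −(11/3).
Reduce top mod 3: now compute (2/3).
Pull out 2: since 3 ≡ 3 (mod 8), (2/3) = -1.
Reached (1/3) = 1. Collecting the sign flips along the way, the symbol is +1.

1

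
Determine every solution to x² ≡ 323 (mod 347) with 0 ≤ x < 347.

143, 204

Since 347 ≡ 3 (mod 4), a square root of 323 is 323^((347+1)/4) = 323^87 mod 347.
Repeated squaring: 323^2≡229, 323^4≡44, 323^8≡201, 323^16≡149, 323^32≡340, 323^64≡49 (mod 347).
323^87 = 323^(64+16+4+2+1) ≡ 143 (mod 347).
Check: 143² = 20449 ≡ 323 (mod 347). The two roots are 143 and 204.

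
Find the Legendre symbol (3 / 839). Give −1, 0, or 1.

Reciprocity: 3 ≡ 3 and 839 ≡ 3 (mod 4), so (3/839) = −(839/3).
Reduce top mod 3: now compute (2/3).
Pull out 2: since 3 ≡ 3 (mod 8), (2/3) = -1.
Reached (1/3) = 1. Collecting the sign flips along the way, the symbol is +1.

1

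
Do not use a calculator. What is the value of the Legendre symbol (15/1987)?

1

Reciprocity: 15 ≡ 3 and 1987 ≡ 3 (mod 4), so (15/1987) = −(1987/15).
Reduce top mod 15: now compute (7/15).
Reciprocity: 7 ≡ 3 and 15 ≡ 3 (mod 4), so (7/15) = −(15/7).
Reduce top mod 7: now compute (1/7).
Reached (1/7) = 1. Collecting the sign flips along the way, the symbol is +1.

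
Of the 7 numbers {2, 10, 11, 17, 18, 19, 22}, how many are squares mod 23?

2

(2/23) = +1 → QR.
(10/23) = -1 → non-residue.
(11/23) = -1 → non-residue.
(17/23) = -1 → non-residue.
(18/23) = +1 → QR.
(19/23) = -1 → non-residue.
(22/23) = -1 → non-residue.
Total quadratic residues among the 7: 2.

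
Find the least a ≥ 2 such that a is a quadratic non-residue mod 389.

2

(2/389) = −1, so 2 is the smallest positive non-residue mod 389.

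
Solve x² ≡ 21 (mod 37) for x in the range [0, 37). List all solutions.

37 ≡ 1 (mod 4), so we find a root by search.
Trying successive values, 13² = 169 ≡ 21 (mod 37). The other root is 37 − 13 = 24.

13, 24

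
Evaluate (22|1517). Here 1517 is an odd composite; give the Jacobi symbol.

Pull out 2: since 1517 ≡ 5 (mod 8), (2/1517) = -1.
Reciprocity: 11 ≡ 3 and 1517 ≡ 1 (mod 4), so (11/1517) = +(1517/11).
Reduce top mod 11: now compute (10/11).
Pull out 2: since 11 ≡ 3 (mod 8), (2/11) = -1.
Reciprocity: 5 ≡ 1 and 11 ≡ 3 (mod 4), so (5/11) = +(11/5).
Reduce top mod 5: now compute (1/5).
Reached (1/5) = 1. Collecting the sign flips along the way, the symbol is +1.

1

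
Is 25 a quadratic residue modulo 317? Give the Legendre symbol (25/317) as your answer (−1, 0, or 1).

1

Reciprocity: 25 ≡ 1 and 317 ≡ 1 (mod 4), so (25/317) = +(317/25).
Reduce top mod 25: now compute (17/25).
Reciprocity: 17 ≡ 1 and 25 ≡ 1 (mod 4), so (17/25) = +(25/17).
Reduce top mod 17: now compute (8/17).
Pull out 2^3: since 17 ≡ 1 (mod 8), (2/17) = +1, so (2/17)^3 = +1.
Reached (1/17) = 1. Collecting the sign flips along the way, the symbol is +1.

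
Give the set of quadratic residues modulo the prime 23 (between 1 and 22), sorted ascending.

1,2,3,4,6,8,9,12,13,16,18

Square k = 1,…,11 (k and 23−k give the same square):
1²=1, 2²=4, 3²=9, 4²=16, 5²≡2, 6²≡13, 7²≡3, 8²≡18, 9²≡12, 10²≡8, 11²≡6 (mod 23).
So the quadratic residues mod 23 are {1, 2, 3, 4, 6, 8, 9, 12, 13, 16, 18}.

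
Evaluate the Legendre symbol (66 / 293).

-1

Euler's criterion: (66/293) ≡ 66^146 (mod 293).
66^2 ≡ 254 (mod 293)
66^4 ≡ 56 (mod 293)
66^8 ≡ 206 (mod 293)
66^16 ≡ 244 (mod 293)
66^32 ≡ 57 (mod 293)
66^64 ≡ 26 (mod 293)
66^128 ≡ 90 (mod 293)
66^146 = 66^(128+16+2) ≡ 292 (mod 293).
Result is 292 ≡ −1, so (66/293) = −1.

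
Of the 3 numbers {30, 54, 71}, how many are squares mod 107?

1

(30/107) = +1 → QR.
(54/107) = -1 → non-residue.
(71/107) = -1 → non-residue.
Total quadratic residues among the 3: 1.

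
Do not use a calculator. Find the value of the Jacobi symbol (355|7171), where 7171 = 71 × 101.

Reciprocity: 355 ≡ 3 and 7171 ≡ 3 (mod 4), so (355/7171) = −(7171/355).
Reduce top mod 355: now compute (71/355).
Reciprocity: 71 ≡ 3 and 355 ≡ 3 (mod 4), so (71/355) = −(355/71).
Reduce top mod 71: now compute (0/71).
Top reduces to 0: gcd > 1, so the symbol is 0.

0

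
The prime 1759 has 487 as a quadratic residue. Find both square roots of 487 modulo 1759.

Since 1759 ≡ 3 (mod 4), a square root of 487 is 487^((1759+1)/4) = 487^440 mod 1759.
Repeated squaring: 487^2≡1463, 487^4≡1425, 487^8≡739, 487^16≡831, 487^32≡1033, 487^64≡1135, 487^128≡637, 487^256≡1199 (mod 1759).
487^440 = 487^(256+128+32+16+8) ≡ 922 (mod 1759).
Check: 922² = 850084 ≡ 487 (mod 1759). The two roots are 837 and 922.

837, 922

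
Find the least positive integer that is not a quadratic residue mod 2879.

7

(2/2879) = +1, so 2 is a residue.
(3/2879) = +1, so 3 is a residue.
(4/2879) = +1, so 4 is a residue.
(5/2879) = +1, so 5 is a residue.
(6/2879) = +1, so 6 is a residue.
(7/2879) = −1, so 7 is the smallest positive non-residue mod 2879.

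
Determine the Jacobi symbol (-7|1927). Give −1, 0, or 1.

First reduce: -7 ≡ 1920 (mod 1927).
Pull out 2^7: since 1927 ≡ 7 (mod 8), (2/1927) = +1, so (2/1927)^7 = +1.
Reciprocity: 15 ≡ 3 and 1927 ≡ 3 (mod 4), so (15/1927) = −(1927/15).
Reduce top mod 15: now compute (7/15).
Reciprocity: 7 ≡ 3 and 15 ≡ 3 (mod 4), so (7/15) = −(15/7).
Reduce top mod 7: now compute (1/7).
Reached (1/7) = 1. Collecting the sign flips along the way, the symbol is +1.

1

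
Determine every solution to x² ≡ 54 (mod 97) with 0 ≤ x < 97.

97 ≡ 1 (mod 4), so we find a root by search.
Trying successive values, 32² = 1024 ≡ 54 (mod 97). The other root is 97 − 32 = 65.

32, 65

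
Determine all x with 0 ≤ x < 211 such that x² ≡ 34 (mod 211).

33, 178

Since 211 ≡ 3 (mod 4), a square root of 34 is 34^((211+1)/4) = 34^53 mod 211.
Repeated squaring: 34^2≡101, 34^4≡73, 34^8≡54, 34^16≡173, 34^32≡178 (mod 211).
34^53 = 34^(32+16+4+1) ≡ 178 (mod 211).
Check: 178² = 31684 ≡ 34 (mod 211). The two roots are 33 and 178.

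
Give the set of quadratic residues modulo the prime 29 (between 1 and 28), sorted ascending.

1, 4, 5, 6, 7, 9, 13, 16, 20, 22, 23, 24, 25, 28

Square k = 1,…,14 (k and 29−k give the same square):
1²=1, 2²=4, 3²=9, 4²=16, 5²=25, 6²≡7, 7²≡20, 8²≡6, 9²≡23, 10²≡13, 11²≡5, 12²≡28, 13²≡24, 14²≡22 (mod 29).
So the quadratic residues mod 29 are {1, 4, 5, 6, 7, 9, 13, 16, 20, 22, 23, 24, 25, 28}.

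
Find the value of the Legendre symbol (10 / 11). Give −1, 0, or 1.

-1

Pull out 2: since 11 ≡ 3 (mod 8), (2/11) = -1.
Reciprocity: 5 ≡ 1 and 11 ≡ 3 (mod 4), so (5/11) = +(11/5).
Reduce top mod 5: now compute (1/5).
Reached (1/5) = 1. Collecting the sign flips along the way, the symbol is -1.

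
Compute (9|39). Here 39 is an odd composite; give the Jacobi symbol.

Reciprocity: 9 ≡ 1 and 39 ≡ 3 (mod 4), so (9/39) = +(39/9).
Reduce top mod 9: now compute (3/9).
Reciprocity: 3 ≡ 3 and 9 ≡ 1 (mod 4), so (3/9) = +(9/3).
Reduce top mod 3: now compute (0/3).
Top reduces to 0: gcd > 1, so the symbol is 0.

0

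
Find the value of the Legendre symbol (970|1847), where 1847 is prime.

Pull out 2: since 1847 ≡ 7 (mod 8), (2/1847) = +1.
Reciprocity: 485 ≡ 1 and 1847 ≡ 3 (mod 4), so (485/1847) = +(1847/485).
Reduce top mod 485: now compute (392/485).
Pull out 2^3: since 485 ≡ 5 (mod 8), (2/485) = -1, so (2/485)^3 = -1.
Reciprocity: 49 ≡ 1 and 485 ≡ 1 (mod 4), so (49/485) = +(485/49).
Reduce top mod 49: now compute (44/49).
Pull out 2^2: since 49 ≡ 1 (mod 8), (2/49) = +1, so (2/49)^2 = +1.
Reciprocity: 11 ≡ 3 and 49 ≡ 1 (mod 4), so (11/49) = +(49/11).
Reduce top mod 11: now compute (5/11).
Reciprocity: 5 ≡ 1 and 11 ≡ 3 (mod 4), so (5/11) = +(11/5).
Reduce top mod 5: now compute (1/5).
Reached (1/5) = 1. Collecting the sign flips along the way, the symbol is -1.

-1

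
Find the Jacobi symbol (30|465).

Pull out 2: since 465 ≡ 1 (mod 8), (2/465) = +1.
Reciprocity: 15 ≡ 3 and 465 ≡ 1 (mod 4), so (15/465) = +(465/15).
Reduce top mod 15: now compute (0/15).
Top reduces to 0: gcd > 1, so the symbol is 0.

0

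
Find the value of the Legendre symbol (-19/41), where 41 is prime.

First reduce: -19 ≡ 22 (mod 41).
Pull out 2: since 41 ≡ 1 (mod 8), (2/41) = +1.
Reciprocity: 11 ≡ 3 and 41 ≡ 1 (mod 4), so (11/41) = +(41/11).
Reduce top mod 11: now compute (8/11).
Pull out 2^3: since 11 ≡ 3 (mod 8), (2/11) = -1, so (2/11)^3 = -1.
Reached (1/11) = 1. Collecting the sign flips along the way, the symbol is -1.

-1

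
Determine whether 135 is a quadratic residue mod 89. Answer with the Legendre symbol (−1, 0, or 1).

First reduce: 135 ≡ 46 (mod 89).
Pull out 2: since 89 ≡ 1 (mod 8), (2/89) = +1.
Reciprocity: 23 ≡ 3 and 89 ≡ 1 (mod 4), so (23/89) = +(89/23).
Reduce top mod 23: now compute (20/23).
Pull out 2^2: since 23 ≡ 7 (mod 8), (2/23) = +1, so (2/23)^2 = +1.
Reciprocity: 5 ≡ 1 and 23 ≡ 3 (mod 4), so (5/23) = +(23/5).
Reduce top mod 5: now compute (3/5).
Reciprocity: 3 ≡ 3 and 5 ≡ 1 (mod 4), so (3/5) = +(5/3).
Reduce top mod 3: now compute (2/3).
Pull out 2: since 3 ≡ 3 (mod 8), (2/3) = -1.
Reached (1/3) = 1. Collecting the sign flips along the way, the symbol is -1.

-1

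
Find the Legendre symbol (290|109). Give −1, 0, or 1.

Euler's criterion: (290/109) ≡ 72^54 (mod 109).
72^2 ≡ 61 (mod 109)
72^4 ≡ 15 (mod 109)
72^8 ≡ 7 (mod 109)
72^16 ≡ 49 (mod 109)
72^32 ≡ 3 (mod 109)
72^54 = 72^(32+16+4+2) ≡ 108 (mod 109).
Result is 108 ≡ −1, so (290/109) = −1.

-1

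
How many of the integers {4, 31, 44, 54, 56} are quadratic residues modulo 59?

1

(4/59) = +1 → QR.
(31/59) = -1 → non-residue.
(44/59) = -1 → non-residue.
(54/59) = -1 → non-residue.
(56/59) = -1 → non-residue.
Total quadratic residues among the 5: 1.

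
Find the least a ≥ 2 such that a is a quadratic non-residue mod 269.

2

(2/269) = −1, so 2 is the smallest positive non-residue mod 269.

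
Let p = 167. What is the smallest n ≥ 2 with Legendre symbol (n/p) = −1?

5

(2/167) = +1, so 2 is a residue.
(3/167) = +1, so 3 is a residue.
(4/167) = +1, so 4 is a residue.
(5/167) = −1, so 5 is the smallest positive non-residue mod 167.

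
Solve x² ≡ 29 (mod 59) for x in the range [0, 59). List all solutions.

18, 41

Since 59 ≡ 3 (mod 4), a square root of 29 is 29^((59+1)/4) = 29^15 mod 59.
Repeated squaring: 29^2≡15, 29^4≡48, 29^8≡3 (mod 59).
29^15 = 29^(8+4+2+1) ≡ 41 (mod 59).
Check: 41² = 1681 ≡ 29 (mod 59). The two roots are 18 and 41.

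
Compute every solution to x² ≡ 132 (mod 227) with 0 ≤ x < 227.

Since 227 ≡ 3 (mod 4), a square root of 132 is 132^((227+1)/4) = 132^57 mod 227.
Repeated squaring: 132^2≡172, 132^4≡74, 132^8≡28, 132^16≡103, 132^32≡167 (mod 227).
132^57 = 132^(32+16+8+1) ≡ 141 (mod 227).
Check: 141² = 19881 ≡ 132 (mod 227). The two roots are 86 and 141.

86, 141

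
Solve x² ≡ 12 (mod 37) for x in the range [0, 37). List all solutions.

7, 30

37 ≡ 1 (mod 4), so we find a root by search.
Trying successive values, 7² = 49 ≡ 12 (mod 37). The other root is 37 − 7 = 30.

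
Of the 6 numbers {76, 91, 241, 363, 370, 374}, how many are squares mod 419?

(76/419) = -1 → non-residue.
(91/419) = +1 → QR.
(241/419) = -1 → non-residue.
(363/419) = +1 → QR.
(370/419) = -1 → non-residue.
(374/419) = -1 → non-residue.
Total quadratic residues among the 6: 2.

2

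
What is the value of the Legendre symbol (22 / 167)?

1

Euler's criterion: (22/167) ≡ 22^83 (mod 167).
22^2 ≡ 150 (mod 167)
22^4 ≡ 122 (mod 167)
22^8 ≡ 21 (mod 167)
22^16 ≡ 107 (mod 167)
22^32 ≡ 93 (mod 167)
22^64 ≡ 132 (mod 167)
22^83 = 22^(64+16+2+1) ≡ 1 (mod 167).
Result is 1, so (22/167) = 1.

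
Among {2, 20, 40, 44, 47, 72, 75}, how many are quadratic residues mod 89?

(2/89) = +1 → QR.
(20/89) = +1 → QR.
(40/89) = +1 → QR.
(44/89) = +1 → QR.
(47/89) = +1 → QR.
(72/89) = +1 → QR.
(75/89) = -1 → non-residue.
Total quadratic residues among the 7: 6.

6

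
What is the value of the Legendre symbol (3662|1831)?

First reduce: 3662 ≡ 0 (mod 1831).
Top reduces to 0: gcd > 1, so the symbol is 0.

0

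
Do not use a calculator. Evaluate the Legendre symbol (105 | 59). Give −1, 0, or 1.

1

First reduce: 105 ≡ 46 (mod 59).
Pull out 2: since 59 ≡ 3 (mod 8), (2/59) = -1.
Reciprocity: 23 ≡ 3 and 59 ≡ 3 (mod 4), so (23/59) = −(59/23).
Reduce top mod 23: now compute (13/23).
Reciprocity: 13 ≡ 1 and 23 ≡ 3 (mod 4), so (13/23) = +(23/13).
Reduce top mod 13: now compute (10/13).
Pull out 2: since 13 ≡ 5 (mod 8), (2/13) = -1.
Reciprocity: 5 ≡ 1 and 13 ≡ 1 (mod 4), so (5/13) = +(13/5).
Reduce top mod 5: now compute (3/5).
Reciprocity: 3 ≡ 3 and 5 ≡ 1 (mod 4), so (3/5) = +(5/3).
Reduce top mod 3: now compute (2/3).
Pull out 2: since 3 ≡ 3 (mod 8), (2/3) = -1.
Reached (1/3) = 1. Collecting the sign flips along the way, the symbol is +1.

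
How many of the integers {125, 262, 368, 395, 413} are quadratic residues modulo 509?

4

(125/509) = +1 → QR.
(262/509) = +1 → QR.
(368/509) = +1 → QR.
(395/509) = -1 → non-residue.
(413/509) = +1 → QR.
Total quadratic residues among the 5: 4.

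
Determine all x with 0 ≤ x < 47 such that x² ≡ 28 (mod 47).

Since 47 ≡ 3 (mod 4), a square root of 28 is 28^((47+1)/4) = 28^12 mod 47.
Repeated squaring: 28^2≡32, 28^4≡37, 28^8≡6 (mod 47).
28^12 = 28^(8+4) ≡ 34 (mod 47).
Check: 34² = 1156 ≡ 28 (mod 47). The two roots are 13 and 34.

13, 34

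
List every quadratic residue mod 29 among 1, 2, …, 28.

Square k = 1,…,14 (k and 29−k give the same square):
1²=1, 2²=4, 3²=9, 4²=16, 5²=25, 6²≡7, 7²≡20, 8²≡6, 9²≡23, 10²≡13, 11²≡5, 12²≡28, 13²≡24, 14²≡22 (mod 29).
So the quadratic residues mod 29 are {1, 4, 5, 6, 7, 9, 13, 16, 20, 22, 23, 24, 25, 28}.

1,4,5,6,7,9,13,16,20,22,23,24,25,28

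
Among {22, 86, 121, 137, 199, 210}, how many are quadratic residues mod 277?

4

(22/277) = +1 → QR.
(86/277) = +1 → QR.
(121/277) = +1 → QR.
(137/277) = -1 → non-residue.
(199/277) = -1 → non-residue.
(210/277) = +1 → QR.
Total quadratic residues among the 6: 4.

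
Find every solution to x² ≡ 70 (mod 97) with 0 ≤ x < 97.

19, 78

97 ≡ 1 (mod 4), so we find a root by search.
Trying successive values, 19² = 361 ≡ 70 (mod 97). The other root is 97 − 19 = 78.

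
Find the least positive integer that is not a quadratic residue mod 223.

3

(2/223) = +1, so 2 is a residue.
(3/223) = −1, so 3 is the smallest positive non-residue mod 223.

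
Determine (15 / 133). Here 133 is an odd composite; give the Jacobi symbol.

Reciprocity: 15 ≡ 3 and 133 ≡ 1 (mod 4), so (15/133) = +(133/15).
Reduce top mod 15: now compute (13/15).
Reciprocity: 13 ≡ 1 and 15 ≡ 3 (mod 4), so (13/15) = +(15/13).
Reduce top mod 13: now compute (2/13).
Pull out 2: since 13 ≡ 5 (mod 8), (2/13) = -1.
Reached (1/13) = 1. Collecting the sign flips along the way, the symbol is -1.

-1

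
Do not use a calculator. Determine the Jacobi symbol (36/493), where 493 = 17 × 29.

Pull out 2^2: since 493 ≡ 5 (mod 8), (2/493) = -1, so (2/493)^2 = +1.
Reciprocity: 9 ≡ 1 and 493 ≡ 1 (mod 4), so (9/493) = +(493/9).
Reduce top mod 9: now compute (7/9).
Reciprocity: 7 ≡ 3 and 9 ≡ 1 (mod 4), so (7/9) = +(9/7).
Reduce top mod 7: now compute (2/7).
Pull out 2: since 7 ≡ 7 (mod 8), (2/7) = +1.
Reached (1/7) = 1. Collecting the sign flips along the way, the symbol is +1.

1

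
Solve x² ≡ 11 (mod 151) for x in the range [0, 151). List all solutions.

39, 112

Since 151 ≡ 3 (mod 4), a square root of 11 is 11^((151+1)/4) = 11^38 mod 151.
Repeated squaring: 11^2≡121, 11^4≡145, 11^8≡36, 11^16≡88, 11^32≡43 (mod 151).
11^38 = 11^(32+4+2) ≡ 39 (mod 151).
Check: 39² = 1521 ≡ 11 (mod 151). The two roots are 39 and 112.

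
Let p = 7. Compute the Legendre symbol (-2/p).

-1

First reduce: -2 ≡ 5 (mod 7).
Reciprocity: 5 ≡ 1 and 7 ≡ 3 (mod 4), so (5/7) = +(7/5).
Reduce top mod 5: now compute (2/5).
Pull out 2: since 5 ≡ 5 (mod 8), (2/5) = -1.
Reached (1/5) = 1. Collecting the sign flips along the way, the symbol is -1.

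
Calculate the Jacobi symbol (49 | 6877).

1

Reciprocity: 49 ≡ 1 and 6877 ≡ 1 (mod 4), so (49/6877) = +(6877/49).
Reduce top mod 49: now compute (17/49).
Reciprocity: 17 ≡ 1 and 49 ≡ 1 (mod 4), so (17/49) = +(49/17).
Reduce top mod 17: now compute (15/17).
Reciprocity: 15 ≡ 3 and 17 ≡ 1 (mod 4), so (15/17) = +(17/15).
Reduce top mod 15: now compute (2/15).
Pull out 2: since 15 ≡ 7 (mod 8), (2/15) = +1.
Reached (1/15) = 1. Collecting the sign flips along the way, the symbol is +1.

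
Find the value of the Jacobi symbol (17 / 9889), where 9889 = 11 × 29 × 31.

Reciprocity: 17 ≡ 1 and 9889 ≡ 1 (mod 4), so (17/9889) = +(9889/17).
Reduce top mod 17: now compute (12/17).
Pull out 2^2: since 17 ≡ 1 (mod 8), (2/17) = +1, so (2/17)^2 = +1.
Reciprocity: 3 ≡ 3 and 17 ≡ 1 (mod 4), so (3/17) = +(17/3).
Reduce top mod 3: now compute (2/3).
Pull out 2: since 3 ≡ 3 (mod 8), (2/3) = -1.
Reached (1/3) = 1. Collecting the sign flips along the way, the symbol is -1.

-1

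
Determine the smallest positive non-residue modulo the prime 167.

(2/167) = +1, so 2 is a residue.
(3/167) = +1, so 3 is a residue.
(4/167) = +1, so 4 is a residue.
(5/167) = −1, so 5 is the smallest positive non-residue mod 167.

5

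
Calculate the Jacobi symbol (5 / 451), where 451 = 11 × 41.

Reciprocity: 5 ≡ 1 and 451 ≡ 3 (mod 4), so (5/451) = +(451/5).
Reduce top mod 5: now compute (1/5).
Reached (1/5) = 1. Collecting the sign flips along the way, the symbol is +1.

1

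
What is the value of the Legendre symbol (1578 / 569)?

-1

Euler's criterion: (1578/569) ≡ 440^284 (mod 569).
440^2 ≡ 140 (mod 569)
440^4 ≡ 254 (mod 569)
440^8 ≡ 219 (mod 569)
440^16 ≡ 165 (mod 569)
440^32 ≡ 482 (mod 569)
440^64 ≡ 172 (mod 569)
440^128 ≡ 565 (mod 569)
440^256 ≡ 16 (mod 569)
440^284 = 440^(256+16+8+4) ≡ 568 (mod 569).
Result is 568 ≡ −1, so (1578/569) = −1.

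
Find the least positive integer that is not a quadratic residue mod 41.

3

(2/41) = +1, so 2 is a residue.
(3/41) = −1, so 3 is the smallest positive non-residue mod 41.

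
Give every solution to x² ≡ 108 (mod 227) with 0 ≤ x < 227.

Since 227 ≡ 3 (mod 4), a square root of 108 is 108^((227+1)/4) = 108^57 mod 227.
Repeated squaring: 108^2≡87, 108^4≡78, 108^8≡182, 108^16≡209, 108^32≡97 (mod 227).
108^57 = 108^(32+16+8+1) ≡ 73 (mod 227).
Check: 73² = 5329 ≡ 108 (mod 227). The two roots are 73 and 154.

73, 154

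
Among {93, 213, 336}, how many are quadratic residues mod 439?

(93/439) = +1 → QR.
(213/439) = -1 → non-residue.
(336/439) = -1 → non-residue.
Total quadratic residues among the 3: 1.

1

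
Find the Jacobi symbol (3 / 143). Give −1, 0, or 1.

Reciprocity: 3 ≡ 3 and 143 ≡ 3 (mod 4), so (3/143) = −(143/3).
Reduce top mod 3: now compute (2/3).
Pull out 2: since 3 ≡ 3 (mod 8), (2/3) = -1.
Reached (1/3) = 1. Collecting the sign flips along the way, the symbol is +1.

1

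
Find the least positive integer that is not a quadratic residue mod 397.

(2/397) = −1, so 2 is the smallest positive non-residue mod 397.

2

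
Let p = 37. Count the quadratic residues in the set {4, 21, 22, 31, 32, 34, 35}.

(4/37) = +1 → QR.
(21/37) = +1 → QR.
(22/37) = -1 → non-residue.
(31/37) = -1 → non-residue.
(32/37) = -1 → non-residue.
(34/37) = +1 → QR.
(35/37) = -1 → non-residue.
Total quadratic residues among the 7: 3.

3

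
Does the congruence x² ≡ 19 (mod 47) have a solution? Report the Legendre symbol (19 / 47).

Reciprocity: 19 ≡ 3 and 47 ≡ 3 (mod 4), so (19/47) = −(47/19).
Reduce top mod 19: now compute (9/19).
Reciprocity: 9 ≡ 1 and 19 ≡ 3 (mod 4), so (9/19) = +(19/9).
Reduce top mod 9: now compute (1/9).
Reached (1/9) = 1. Collecting the sign flips along the way, the symbol is -1.

-1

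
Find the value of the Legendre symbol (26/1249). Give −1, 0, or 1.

Pull out 2: since 1249 ≡ 1 (mod 8), (2/1249) = +1.
Reciprocity: 13 ≡ 1 and 1249 ≡ 1 (mod 4), so (13/1249) = +(1249/13).
Reduce top mod 13: now compute (1/13).
Reached (1/13) = 1. Collecting the sign flips along the way, the symbol is +1.

1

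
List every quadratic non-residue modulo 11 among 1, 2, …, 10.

Square k = 1,…,5 (k and 11−k give the same square):
1²=1, 2²=4, 3²=9, 4²≡5, 5²≡3 (mod 11).
The residues are {1, 3, 4, 5, 9}; the non-residues are the remaining 5 nonzero classes.

2 6 7 8 10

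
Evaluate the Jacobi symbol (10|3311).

1

Pull out 2: since 3311 ≡ 7 (mod 8), (2/3311) = +1.
Reciprocity: 5 ≡ 1 and 3311 ≡ 3 (mod 4), so (5/3311) = +(3311/5).
Reduce top mod 5: now compute (1/5).
Reached (1/5) = 1. Collecting the sign flips along the way, the symbol is +1.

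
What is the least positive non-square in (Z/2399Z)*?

(2/2399) = +1, so 2 is a residue.
(3/2399) = +1, so 3 is a residue.
(4/2399) = +1, so 4 is a residue.
(5/2399) = +1, so 5 is a residue.
(6/2399) = +1, so 6 is a residue.
(7/2399) = +1, so 7 is a residue.
(8/2399) = +1, so 8 is a residue.
(9/2399) = +1, so 9 is a residue.
(10/2399) = +1, so 10 is a residue.
(11/2399) = −1, so 11 is the smallest positive non-residue mod 2399.

11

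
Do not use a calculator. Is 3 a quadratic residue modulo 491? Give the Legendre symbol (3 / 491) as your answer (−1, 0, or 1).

Reciprocity: 3 ≡ 3 and 491 ≡ 3 (mod 4), so (3/491) = −(491/3).
Reduce top mod 3: now compute (2/3).
Pull out 2: since 3 ≡ 3 (mod 8), (2/3) = -1.
Reached (1/3) = 1. Collecting the sign flips along the way, the symbol is +1.

1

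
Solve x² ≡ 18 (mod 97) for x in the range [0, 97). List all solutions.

42, 55

97 ≡ 1 (mod 4), so we find a root by search.
Trying successive values, 42² = 1764 ≡ 18 (mod 97). The other root is 97 − 42 = 55.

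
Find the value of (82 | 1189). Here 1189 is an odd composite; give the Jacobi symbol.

0

Pull out 2: since 1189 ≡ 5 (mod 8), (2/1189) = -1.
Reciprocity: 41 ≡ 1 and 1189 ≡ 1 (mod 4), so (41/1189) = +(1189/41).
Reduce top mod 41: now compute (0/41).
Top reduces to 0: gcd > 1, so the symbol is 0.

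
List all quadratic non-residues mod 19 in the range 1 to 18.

Square k = 1,…,9 (k and 19−k give the same square):
1²=1, 2²=4, 3²=9, 4²=16, 5²≡6, 6²≡17, 7²≡11, 8²≡7, 9²≡5 (mod 19).
The residues are {1, 4, 5, 6, 7, 9, 11, 16, 17}; the non-residues are the remaining 9 nonzero classes.

2 3 8 10 12 13 14 15 18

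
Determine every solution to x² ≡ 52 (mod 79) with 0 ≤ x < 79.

17, 62

Since 79 ≡ 3 (mod 4), a square root of 52 is 52^((79+1)/4) = 52^20 mod 79.
Repeated squaring: 52^2≡18, 52^4≡8, 52^8≡64, 52^16≡67 (mod 79).
52^20 = 52^(16+4) ≡ 62 (mod 79).
Check: 62² = 3844 ≡ 52 (mod 79). The two roots are 17 and 62.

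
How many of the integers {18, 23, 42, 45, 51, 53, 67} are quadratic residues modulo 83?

2

(18/83) = -1 → non-residue.
(23/83) = +1 → QR.
(42/83) = -1 → non-residue.
(45/83) = -1 → non-residue.
(51/83) = +1 → QR.
(53/83) = -1 → non-residue.
(67/83) = -1 → non-residue.
Total quadratic residues among the 7: 2.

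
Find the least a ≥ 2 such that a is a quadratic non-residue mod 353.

(2/353) = +1, so 2 is a residue.
(3/353) = −1, so 3 is the smallest positive non-residue mod 353.

3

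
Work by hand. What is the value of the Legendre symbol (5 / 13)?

-1

Euler's criterion: (5/13) ≡ 5^6 (mod 13).
5^2 ≡ 12 (mod 13)
5^4 ≡ 1 (mod 13)
5^6 = 5^(4+2) ≡ 12 (mod 13).
Result is 12 ≡ −1, so (5/13) = −1.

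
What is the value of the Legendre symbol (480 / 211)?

First reduce: 480 ≡ 58 (mod 211).
Pull out 2: since 211 ≡ 3 (mod 8), (2/211) = -1.
Reciprocity: 29 ≡ 1 and 211 ≡ 3 (mod 4), so (29/211) = +(211/29).
Reduce top mod 29: now compute (8/29).
Pull out 2^3: since 29 ≡ 5 (mod 8), (2/29) = -1, so (2/29)^3 = -1.
Reached (1/29) = 1. Collecting the sign flips along the way, the symbol is +1.

1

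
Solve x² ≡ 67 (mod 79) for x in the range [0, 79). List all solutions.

Since 79 ≡ 3 (mod 4), a square root of 67 is 67^((79+1)/4) = 67^20 mod 79.
Repeated squaring: 67^2≡65, 67^4≡38, 67^8≡22, 67^16≡10 (mod 79).
67^20 = 67^(16+4) ≡ 64 (mod 79).
Check: 64² = 4096 ≡ 67 (mod 79). The two roots are 15 and 64.

15, 64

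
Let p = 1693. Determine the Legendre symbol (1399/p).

-1

Reciprocity: 1399 ≡ 3 and 1693 ≡ 1 (mod 4), so (1399/1693) = +(1693/1399).
Reduce top mod 1399: now compute (294/1399).
Pull out 2: since 1399 ≡ 7 (mod 8), (2/1399) = +1.
Reciprocity: 147 ≡ 3 and 1399 ≡ 3 (mod 4), so (147/1399) = −(1399/147).
Reduce top mod 147: now compute (76/147).
Pull out 2^2: since 147 ≡ 3 (mod 8), (2/147) = -1, so (2/147)^2 = +1.
Reciprocity: 19 ≡ 3 and 147 ≡ 3 (mod 4), so (19/147) = −(147/19).
Reduce top mod 19: now compute (14/19).
Pull out 2: since 19 ≡ 3 (mod 8), (2/19) = -1.
Reciprocity: 7 ≡ 3 and 19 ≡ 3 (mod 4), so (7/19) = −(19/7).
Reduce top mod 7: now compute (5/7).
Reciprocity: 5 ≡ 1 and 7 ≡ 3 (mod 4), so (5/7) = +(7/5).
Reduce top mod 5: now compute (2/5).
Pull out 2: since 5 ≡ 5 (mod 8), (2/5) = -1.
Reached (1/5) = 1. Collecting the sign flips along the way, the symbol is -1.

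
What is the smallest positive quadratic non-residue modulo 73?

5

(2/73) = +1, so 2 is a residue.
(3/73) = +1, so 3 is a residue.
(4/73) = +1, so 4 is a residue.
(5/73) = −1, so 5 is the smallest positive non-residue mod 73.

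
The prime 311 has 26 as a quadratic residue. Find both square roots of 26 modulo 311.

Since 311 ≡ 3 (mod 4), a square root of 26 is 26^((311+1)/4) = 26^78 mod 311.
Repeated squaring: 26^2≡54, 26^4≡117, 26^8≡5, 26^16≡25, 26^32≡3, 26^64≡9 (mod 311).
26^78 = 26^(64+8+4+2) ≡ 56 (mod 311).
Check: 56² = 3136 ≡ 26 (mod 311). The two roots are 56 and 255.

56, 255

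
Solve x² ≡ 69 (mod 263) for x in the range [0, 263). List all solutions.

Since 263 ≡ 3 (mod 4), a square root of 69 is 69^((263+1)/4) = 69^66 mod 263.
Repeated squaring: 69^2≡27, 69^4≡203, 69^8≡181, 69^16≡149, 69^32≡109, 69^64≡46 (mod 263).
69^66 = 69^(64+2) ≡ 190 (mod 263).
Check: 190² = 36100 ≡ 69 (mod 263). The two roots are 73 and 190.

73, 190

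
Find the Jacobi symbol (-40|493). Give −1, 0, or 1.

1

First reduce: -40 ≡ 453 (mod 493).
Reciprocity: 453 ≡ 1 and 493 ≡ 1 (mod 4), so (453/493) = +(493/453).
Reduce top mod 453: now compute (40/453).
Pull out 2^3: since 453 ≡ 5 (mod 8), (2/453) = -1, so (2/453)^3 = -1.
Reciprocity: 5 ≡ 1 and 453 ≡ 1 (mod 4), so (5/453) = +(453/5).
Reduce top mod 5: now compute (3/5).
Reciprocity: 3 ≡ 3 and 5 ≡ 1 (mod 4), so (3/5) = +(5/3).
Reduce top mod 3: now compute (2/3).
Pull out 2: since 3 ≡ 3 (mod 8), (2/3) = -1.
Reached (1/3) = 1. Collecting the sign flips along the way, the symbol is +1.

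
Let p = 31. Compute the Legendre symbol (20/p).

1

Pull out 2^2: since 31 ≡ 7 (mod 8), (2/31) = +1, so (2/31)^2 = +1.
Reciprocity: 5 ≡ 1 and 31 ≡ 3 (mod 4), so (5/31) = +(31/5).
Reduce top mod 5: now compute (1/5).
Reached (1/5) = 1. Collecting the sign flips along the way, the symbol is +1.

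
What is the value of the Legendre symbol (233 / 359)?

Reciprocity: 233 ≡ 1 and 359 ≡ 3 (mod 4), so (233/359) = +(359/233).
Reduce top mod 233: now compute (126/233).
Pull out 2: since 233 ≡ 1 (mod 8), (2/233) = +1.
Reciprocity: 63 ≡ 3 and 233 ≡ 1 (mod 4), so (63/233) = +(233/63).
Reduce top mod 63: now compute (44/63).
Pull out 2^2: since 63 ≡ 7 (mod 8), (2/63) = +1, so (2/63)^2 = +1.
Reciprocity: 11 ≡ 3 and 63 ≡ 3 (mod 4), so (11/63) = −(63/11).
Reduce top mod 11: now compute (8/11).
Pull out 2^3: since 11 ≡ 3 (mod 8), (2/11) = -1, so (2/11)^3 = -1.
Reached (1/11) = 1. Collecting the sign flips along the way, the symbol is +1.

1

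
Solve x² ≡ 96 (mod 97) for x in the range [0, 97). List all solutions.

22, 75

97 ≡ 1 (mod 4), so we find a root by search.
Trying successive values, 22² = 484 ≡ 96 (mod 97). The other root is 97 − 22 = 75.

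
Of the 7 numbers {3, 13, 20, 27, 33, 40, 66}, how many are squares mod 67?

2

(3/67) = -1 → non-residue.
(13/67) = -1 → non-residue.
(20/67) = -1 → non-residue.
(27/67) = -1 → non-residue.
(33/67) = +1 → QR.
(40/67) = +1 → QR.
(66/67) = -1 → non-residue.
Total quadratic residues among the 7: 2.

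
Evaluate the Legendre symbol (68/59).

Euler's criterion: (68/59) ≡ 9^29 (mod 59).
9^2 ≡ 22 (mod 59)
9^4 ≡ 12 (mod 59)
9^8 ≡ 26 (mod 59)
9^16 ≡ 27 (mod 59)
9^29 = 9^(16+8+4+1) ≡ 1 (mod 59).
Result is 1, so (68/59) = 1.

1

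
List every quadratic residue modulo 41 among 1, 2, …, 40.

1 2 4 5 8 9 10 16 18 20 21 23 25 31 32 33 36 37 39 40

Square k = 1,…,20 (k and 41−k give the same square):
1²=1, 2²=4, 3²=9, 4²=16, 5²=25, 6²=36, 7²≡8, 8²≡23, 9²≡40, 10²≡18, 11²≡39, 12²≡21, 13²≡5, 14²≡32, 15²≡20, 16²≡10, 17²≡2, 18²≡37, 19²≡33, 20²≡31 (mod 41).
So the quadratic residues mod 41 are {1, 2, 4, 5, 8, 9, 10, 16, 18, 20, 21, 23, 25, 31, 32, 33, 36, 37, 39, 40}.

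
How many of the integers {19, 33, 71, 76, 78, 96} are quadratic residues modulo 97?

(19/97) = -1 → non-residue.
(33/97) = +1 → QR.
(71/97) = -1 → non-residue.
(76/97) = -1 → non-residue.
(78/97) = -1 → non-residue.
(96/97) = +1 → QR.
Total quadratic residues among the 6: 2.

2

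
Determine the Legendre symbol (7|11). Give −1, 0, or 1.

Euler's criterion: (7/11) ≡ 7^5 (mod 11).
7^2 ≡ 5 (mod 11)
7^4 ≡ 3 (mod 11)
7^5 = 7^(4+1) ≡ 10 (mod 11).
Result is 10 ≡ −1, so (7/11) = −1.

-1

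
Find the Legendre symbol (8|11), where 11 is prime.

-1

Euler's criterion: (8/11) ≡ 8^5 (mod 11).
8^2 ≡ 9 (mod 11)
8^4 ≡ 4 (mod 11)
8^5 = 8^(4+1) ≡ 10 (mod 11).
Result is 10 ≡ −1, so (8/11) = −1.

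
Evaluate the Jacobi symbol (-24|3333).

First reduce: -24 ≡ 3309 (mod 3333).
Reciprocity: 3309 ≡ 1 and 3333 ≡ 1 (mod 4), so (3309/3333) = +(3333/3309).
Reduce top mod 3309: now compute (24/3309).
Pull out 2^3: since 3309 ≡ 5 (mod 8), (2/3309) = -1, so (2/3309)^3 = -1.
Reciprocity: 3 ≡ 3 and 3309 ≡ 1 (mod 4), so (3/3309) = +(3309/3).
Reduce top mod 3: now compute (0/3).
Top reduces to 0: gcd > 1, so the symbol is 0.

0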